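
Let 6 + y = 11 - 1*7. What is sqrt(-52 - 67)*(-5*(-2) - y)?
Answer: 12*I*sqrt(119) ≈ 130.9*I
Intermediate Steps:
y = -2 (y = -6 + (11 - 1*7) = -6 + (11 - 7) = -6 + 4 = -2)
sqrt(-52 - 67)*(-5*(-2) - y) = sqrt(-52 - 67)*(-5*(-2) - 1*(-2)) = sqrt(-119)*(10 + 2) = (I*sqrt(119))*12 = 12*I*sqrt(119)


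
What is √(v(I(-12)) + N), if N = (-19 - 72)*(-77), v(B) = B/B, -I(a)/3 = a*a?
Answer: 4*√438 ≈ 83.714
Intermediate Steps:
I(a) = -3*a² (I(a) = -3*a*a = -3*a²)
v(B) = 1
N = 7007 (N = -91*(-77) = 7007)
√(v(I(-12)) + N) = √(1 + 7007) = √7008 = 4*√438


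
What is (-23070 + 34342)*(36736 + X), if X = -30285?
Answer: 72715672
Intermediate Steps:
(-23070 + 34342)*(36736 + X) = (-23070 + 34342)*(36736 - 30285) = 11272*6451 = 72715672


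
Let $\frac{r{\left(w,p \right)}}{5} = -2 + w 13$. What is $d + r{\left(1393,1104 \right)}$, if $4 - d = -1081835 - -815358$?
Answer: $357016$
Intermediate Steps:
$r{\left(w,p \right)} = -10 + 65 w$ ($r{\left(w,p \right)} = 5 \left(-2 + w 13\right) = 5 \left(-2 + 13 w\right) = -10 + 65 w$)
$d = 266481$ ($d = 4 - \left(-1081835 - -815358\right) = 4 - \left(-1081835 + 815358\right) = 4 - -266477 = 4 + 266477 = 266481$)
$d + r{\left(1393,1104 \right)} = 266481 + \left(-10 + 65 \cdot 1393\right) = 266481 + \left(-10 + 90545\right) = 266481 + 90535 = 357016$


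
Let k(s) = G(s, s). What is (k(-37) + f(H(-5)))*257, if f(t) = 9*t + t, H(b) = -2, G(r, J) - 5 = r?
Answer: -13364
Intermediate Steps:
G(r, J) = 5 + r
k(s) = 5 + s
f(t) = 10*t
(k(-37) + f(H(-5)))*257 = ((5 - 37) + 10*(-2))*257 = (-32 - 20)*257 = -52*257 = -13364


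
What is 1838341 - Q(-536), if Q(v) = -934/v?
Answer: 492674921/268 ≈ 1.8383e+6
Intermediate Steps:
1838341 - Q(-536) = 1838341 - (-934)/(-536) = 1838341 - (-934)*(-1)/536 = 1838341 - 1*467/268 = 1838341 - 467/268 = 492674921/268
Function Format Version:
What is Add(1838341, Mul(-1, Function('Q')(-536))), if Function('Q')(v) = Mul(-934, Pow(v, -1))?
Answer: Rational(492674921, 268) ≈ 1.8383e+6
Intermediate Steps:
Add(1838341, Mul(-1, Function('Q')(-536))) = Add(1838341, Mul(-1, Mul(-934, Pow(-536, -1)))) = Add(1838341, Mul(-1, Mul(-934, Rational(-1, 536)))) = Add(1838341, Mul(-1, Rational(467, 268))) = Add(1838341, Rational(-467, 268)) = Rational(492674921, 268)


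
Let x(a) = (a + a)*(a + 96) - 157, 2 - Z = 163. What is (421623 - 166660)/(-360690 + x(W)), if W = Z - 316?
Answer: 254963/2627 ≈ 97.055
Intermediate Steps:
Z = -161 (Z = 2 - 1*163 = 2 - 163 = -161)
W = -477 (W = -161 - 316 = -477)
x(a) = -157 + 2*a*(96 + a) (x(a) = (2*a)*(96 + a) - 157 = 2*a*(96 + a) - 157 = -157 + 2*a*(96 + a))
(421623 - 166660)/(-360690 + x(W)) = (421623 - 166660)/(-360690 + (-157 + 2*(-477)² + 192*(-477))) = 254963/(-360690 + (-157 + 2*227529 - 91584)) = 254963/(-360690 + (-157 + 455058 - 91584)) = 254963/(-360690 + 363317) = 254963/2627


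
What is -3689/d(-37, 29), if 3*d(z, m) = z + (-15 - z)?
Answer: 3689/5 ≈ 737.80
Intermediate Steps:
d(z, m) = -5 (d(z, m) = (z + (-15 - z))/3 = (⅓)*(-15) = -5)
-3689/d(-37, 29) = -3689/(-5) = -3689*(-⅕) = 3689/5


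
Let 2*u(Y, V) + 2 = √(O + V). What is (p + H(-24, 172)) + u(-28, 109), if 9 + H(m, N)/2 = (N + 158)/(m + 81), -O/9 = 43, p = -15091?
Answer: -286870/19 + I*√278/2 ≈ -15098.0 + 8.3367*I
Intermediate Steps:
O = -387 (O = -9*43 = -387)
u(Y, V) = -1 + √(-387 + V)/2
H(m, N) = -18 + 2*(158 + N)/(81 + m) (H(m, N) = -18 + 2*((N + 158)/(m + 81)) = -18 + 2*((158 + N)/(81 + m)) = -18 + 2*(158 + N)/(81 + m))
(p + H(-24, 172)) + u(-28, 109) = (-15091 + 2*(-571 + 172 - 9*(-24))/(81 - 24)) + (-1 + √(-387 + 109)/2) = (-15091 + 2*(-571 + 172 + 216)/57) + (-1 + √(-278)/2) = (-15091 + 2*(1/57)*(-183)) + (-1 + (I*√278)/2) = (-15091 - 122/19) + (-1 + I*√278/2) = -286851/19 + (-1 + I*√278/2) = -286870/19 + I*√278/2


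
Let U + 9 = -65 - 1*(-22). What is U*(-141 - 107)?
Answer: 12896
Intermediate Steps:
U = -52 (U = -9 + (-65 - 1*(-22)) = -9 + (-65 + 22) = -9 - 43 = -52)
U*(-141 - 107) = -52*(-141 - 107) = -52*(-248) = 12896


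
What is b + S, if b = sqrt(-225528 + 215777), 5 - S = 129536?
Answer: -129531 + 7*I*sqrt(199) ≈ -1.2953e+5 + 98.747*I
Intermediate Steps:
S = -129531 (S = 5 - 1*129536 = 5 - 129536 = -129531)
b = 7*I*sqrt(199) (b = sqrt(-9751) = 7*I*sqrt(199) ≈ 98.747*I)
b + S = 7*I*sqrt(199) - 129531 = -129531 + 7*I*sqrt(199)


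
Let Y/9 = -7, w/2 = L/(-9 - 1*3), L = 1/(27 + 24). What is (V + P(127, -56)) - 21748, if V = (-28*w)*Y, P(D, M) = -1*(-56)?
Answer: -368862/17 ≈ -21698.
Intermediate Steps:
L = 1/51 ≈ 0.019608
w = -1/306 (w = 2*(1/(51*(-9 - 1*3))) = 2*(1/(51*(-9 - 3))) = 2*((1/51)/(-12)) = 2*((1/51)*(-1/12)) = 2*(-1/612) = -1/306 ≈ -0.0032680)
Y = -63 (Y = 9*(-7) = -63)
P(D, M) = 56
V = -98/17 (V = -28*(-1/306)*(-63) = (14/153)*(-63) = -98/17 ≈ -5.7647)
(V + P(127, -56)) - 21748 = (-98/17 + 56) - 21748 = 854/17 - 21748 = -368862/17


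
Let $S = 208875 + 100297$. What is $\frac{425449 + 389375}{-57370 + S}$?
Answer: $\frac{45268}{13989} \approx 3.236$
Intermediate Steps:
$S = 309172$
$\frac{425449 + 389375}{-57370 + S} = \frac{425449 + 389375}{-57370 + 309172} = \frac{814824}{251802} = 814824 \cdot \frac{1}{251802} = \frac{45268}{13989}$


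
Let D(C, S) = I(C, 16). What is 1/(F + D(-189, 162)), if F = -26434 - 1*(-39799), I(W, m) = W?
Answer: 1/13176 ≈ 7.5896e-5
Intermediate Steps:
D(C, S) = C
F = 13365 (F = -26434 + 39799 = 13365)
1/(F + D(-189, 162)) = 1/(13365 - 189) = 1/13176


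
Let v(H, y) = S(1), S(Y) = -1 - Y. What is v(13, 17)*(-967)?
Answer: 1934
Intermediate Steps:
v(H, y) = -2 (v(H, y) = -1 - 1*1 = -1 - 1 = -2)
v(13, 17)*(-967) = -2*(-967) = 1934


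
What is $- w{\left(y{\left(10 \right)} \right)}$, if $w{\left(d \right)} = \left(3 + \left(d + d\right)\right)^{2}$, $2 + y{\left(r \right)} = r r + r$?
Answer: $-47961$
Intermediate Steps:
$y{\left(r \right)} = -2 + r + r^{2}$ ($y{\left(r \right)} = -2 + \left(r r + r\right) = -2 + \left(r^{2} + r\right) = -2 + \left(r + r^{2}\right) = -2 + r + r^{2}$)
$w{\left(d \right)} = \left(3 + 2 d\right)^{2}$
$- w{\left(y{\left(10 \right)} \right)} = - \left(3 + 2 \left(-2 + 10 + 10^{2}\right)\right)^{2} = - \left(3 + 2 \left(-2 + 10 + 100\right)\right)^{2} = - \left(3 + 2 \cdot 108\right)^{2} = - \left(3 + 216\right)^{2} = - 219^{2} = \left(-1\right) 47961 = -47961$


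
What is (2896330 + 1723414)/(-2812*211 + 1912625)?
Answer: 4619744/1319293 ≈ 3.5017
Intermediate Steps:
(2896330 + 1723414)/(-2812*211 + 1912625) = 4619744/(-593332 + 1912625) = 4619744/1319293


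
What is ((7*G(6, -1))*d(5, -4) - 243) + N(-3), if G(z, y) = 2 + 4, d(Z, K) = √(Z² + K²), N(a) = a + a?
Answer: -249 + 42*√41 ≈ 19.931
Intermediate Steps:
N(a) = 2*a
d(Z, K) = √(K² + Z²)
G(z, y) = 6
((7*G(6, -1))*d(5, -4) - 243) + N(-3) = ((7*6)*√((-4)² + 5²) - 243) + 2*(-3) = (42*√(16 + 25) - 243) - 6 = (42*√41 - 243) - 6 = (-243 + 42*√41) - 6 = -249 + 42*√41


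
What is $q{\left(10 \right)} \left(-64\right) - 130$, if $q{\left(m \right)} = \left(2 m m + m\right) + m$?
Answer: $-14210$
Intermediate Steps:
$q{\left(m \right)} = 2 m + 2 m^{2}$ ($q{\left(m \right)} = \left(2 m^{2} + m\right) + m = \left(m + 2 m^{2}\right) + m = 2 m + 2 m^{2}$)
$q{\left(10 \right)} \left(-64\right) - 130 = 2 \cdot 10 \left(1 + 10\right) \left(-64\right) - 130 = 2 \cdot 10 \cdot 11 \left(-64\right) - 130 = 220 \left(-64\right) - 130 = -14080 - 130 = -14210$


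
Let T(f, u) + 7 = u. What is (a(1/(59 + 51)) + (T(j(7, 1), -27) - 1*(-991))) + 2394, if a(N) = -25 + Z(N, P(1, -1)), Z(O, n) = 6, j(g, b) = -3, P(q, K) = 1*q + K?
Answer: 3332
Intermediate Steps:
P(q, K) = K + q (P(q, K) = q + K = K + q)
a(N) = -19 (a(N) = -25 + 6 = -19)
T(f, u) = -7 + u
(a(1/(59 + 51)) + (T(j(7, 1), -27) - 1*(-991))) + 2394 = (-19 + ((-7 - 27) - 1*(-991))) + 2394 = (-19 + (-34 + 991)) + 2394 = (-19 + 957) + 2394 = 938 + 2394 = 3332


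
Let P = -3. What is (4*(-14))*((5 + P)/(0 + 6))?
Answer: -56/3 ≈ -18.667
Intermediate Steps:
(4*(-14))*((5 + P)/(0 + 6)) = (4*(-14))*((5 - 3)/(0 + 6)) = -112/6 = -56*⅓ = -56/3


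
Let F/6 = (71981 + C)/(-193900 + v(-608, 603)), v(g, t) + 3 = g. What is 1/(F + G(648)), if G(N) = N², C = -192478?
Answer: 2819/1183719854 ≈ 2.3815e-6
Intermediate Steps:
v(g, t) = -3 + g
F = 10478/2819 (F = 6*((71981 - 192478)/(-193900 + (-3 - 608))) = 6*(-120497/(-193900 - 611)) = 6*(-120497/(-194511)) = 6*(-120497*(-1/194511)) = 6*(5239/8457) = 10478/2819 ≈ 3.7169)
1/(F + G(648)) = 1/(10478/2819 + 648²) = 1/(10478/2819 + 419904) = 1/(1183719854/2819) = 2819/1183719854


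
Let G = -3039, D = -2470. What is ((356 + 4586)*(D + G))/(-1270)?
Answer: 13612739/635 ≈ 21437.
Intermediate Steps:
((356 + 4586)*(D + G))/(-1270) = ((356 + 4586)*(-2470 - 3039))/(-1270) = (4942*(-5509))*(-1/1270) = -27225478*(-1/1270) = 13612739/635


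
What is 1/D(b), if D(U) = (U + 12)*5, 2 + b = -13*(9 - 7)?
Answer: -1/80 ≈ -0.012500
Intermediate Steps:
b = -28 (b = -2 - 13*(9 - 7) = -2 - 13*2 = -2 - 26 = -28)
D(U) = 60 + 5*U (D(U) = (12 + U)*5 = 60 + 5*U)
1/D(b) = 1/(60 + 5*(-28)) = 1/(60 - 140) = 1/(-80) = -1/80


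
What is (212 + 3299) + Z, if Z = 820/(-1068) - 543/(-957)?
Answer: 299025335/85173 ≈ 3510.8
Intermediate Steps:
Z = -17068/85173 (Z = 820*(-1/1068) - 543*(-1/957) = -205/267 + 181/319 = -17068/85173 ≈ -0.20039)
(212 + 3299) + Z = (212 + 3299) - 17068/85173 = 3511 - 17068/85173 = 299025335/85173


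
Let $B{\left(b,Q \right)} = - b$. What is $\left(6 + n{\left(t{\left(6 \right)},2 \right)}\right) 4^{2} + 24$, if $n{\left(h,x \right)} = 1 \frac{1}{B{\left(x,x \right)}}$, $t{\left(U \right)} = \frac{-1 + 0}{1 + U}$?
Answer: $112$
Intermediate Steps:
$t{\left(U \right)} = - \frac{1}{1 + U}$
$n{\left(h,x \right)} = - \frac{1}{x}$ ($n{\left(h,x \right)} = 1 \frac{1}{\left(-1\right) x} = 1 \left(- \frac{1}{x}\right) = - \frac{1}{x}$)
$\left(6 + n{\left(t{\left(6 \right)},2 \right)}\right) 4^{2} + 24 = \left(6 - \frac{1}{2}\right) 4^{2} + 24 = \left(6 - \frac{1}{2}\right) 16 + 24 = \frac{11}{2} \cdot 16 + 24 = 88 + 24 = 112$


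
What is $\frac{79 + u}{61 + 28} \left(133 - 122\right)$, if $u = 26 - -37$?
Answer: $\frac{1562}{89} \approx 17.551$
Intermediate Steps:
$u = 63$ ($u = 26 + 37 = 63$)
$\frac{79 + u}{61 + 28} \left(133 - 122\right) = \frac{79 + 63}{61 + 28} \left(133 - 122\right) = \frac{142}{89} \cdot 11 = \frac{1562}{89}$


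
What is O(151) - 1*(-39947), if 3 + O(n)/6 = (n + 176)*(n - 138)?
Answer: 65435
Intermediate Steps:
O(n) = -18 + 6*(-138 + n)*(176 + n) (O(n) = -18 + 6*((n + 176)*(n - 138)) = -18 + 6*((176 + n)*(-138 + n)) = -18 + 6*((-138 + n)*(176 + n)) = -18 + 6*(-138 + n)*(176 + n))
O(151) - 1*(-39947) = (-145746 + 6*151² + 228*151) - 1*(-39947) = (-145746 + 6*22801 + 34428) + 39947 = (-145746 + 136806 + 34428) + 39947 = 25488 + 39947 = 65435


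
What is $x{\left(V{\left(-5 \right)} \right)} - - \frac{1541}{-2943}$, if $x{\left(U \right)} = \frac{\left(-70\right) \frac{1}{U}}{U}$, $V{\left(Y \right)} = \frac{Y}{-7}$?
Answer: $- \frac{2026603}{14715} \approx -137.72$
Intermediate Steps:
$V{\left(Y \right)} = - \frac{Y}{7}$ ($V{\left(Y \right)} = Y \left(- \frac{1}{7}\right) = - \frac{Y}{7}$)
$x{\left(U \right)} = - \frac{70}{U^{2}}$
$x{\left(V{\left(-5 \right)} \right)} - - \frac{1541}{-2943} = - \frac{70}{\frac{25}{49}} - - \frac{1541}{-2943} = - \frac{70}{\frac{25}{49}} - \left(-1541\right) \left(- \frac{1}{2943}\right) = \left(-70\right) \frac{49}{25} - \frac{1541}{2943} = - \frac{686}{5} - \frac{1541}{2943} = - \frac{2026603}{14715}$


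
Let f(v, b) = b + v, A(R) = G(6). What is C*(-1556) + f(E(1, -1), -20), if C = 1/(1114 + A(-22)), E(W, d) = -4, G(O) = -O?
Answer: -7037/277 ≈ -25.404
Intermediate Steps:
A(R) = -6 (A(R) = -1*6 = -6)
C = 1/1108 (C = 1/(1114 - 6) = 1/1108 ≈ 0.00090253)
C*(-1556) + f(E(1, -1), -20) = (1/1108)*(-1556) + (-20 - 4) = -389/277 - 24 = -7037/277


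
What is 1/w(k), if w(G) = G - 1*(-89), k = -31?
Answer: 1/58 ≈ 0.017241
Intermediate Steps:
w(G) = 89 + G (w(G) = G + 89 = 89 + G)
1/w(k) = 1/(89 - 31) = 1/58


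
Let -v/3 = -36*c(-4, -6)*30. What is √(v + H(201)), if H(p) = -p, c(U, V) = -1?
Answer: I*√3441 ≈ 58.66*I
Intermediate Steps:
v = -3240 (v = -3*(-36*(-1))*30 = -108*30 = -3*1080 = -3240)
√(v + H(201)) = √(-3240 - 1*201) = √(-3240 - 201) = √(-3441) = I*√3441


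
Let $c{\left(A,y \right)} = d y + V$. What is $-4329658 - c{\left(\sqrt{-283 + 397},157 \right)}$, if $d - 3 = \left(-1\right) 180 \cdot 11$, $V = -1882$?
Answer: $-4017387$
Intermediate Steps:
$d = -1977$ ($d = 3 + \left(-1\right) 180 \cdot 11 = 3 - 1980 = -1977$)
$c{\left(A,y \right)} = -1882 - 1977 y$ ($c{\left(A,y \right)} = - 1977 y - 1882 = -1882 - 1977 y$)
$-4329658 - c{\left(\sqrt{-283 + 397},157 \right)} = -4329658 - \left(-1882 - 310389\right) = -4329658 - -312271 = -4329658 + 312271 = -4017387$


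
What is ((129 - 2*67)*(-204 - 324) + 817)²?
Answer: 11950849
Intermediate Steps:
((129 - 2*67)*(-204 - 324) + 817)² = ((129 - 134)*(-528) + 817)² = (-5*(-528) + 817)² = (2640 + 817)² = 3457² = 11950849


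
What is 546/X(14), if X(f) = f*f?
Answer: 39/14 ≈ 2.7857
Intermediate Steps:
X(f) = f**2
546/X(14) = 546/(14**2) = 546/196 = 546*(1/196) = 39/14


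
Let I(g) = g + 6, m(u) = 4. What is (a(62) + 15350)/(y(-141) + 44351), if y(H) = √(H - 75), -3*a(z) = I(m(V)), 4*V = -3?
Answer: 2041920040/5901034251 - 92080*I*√6/1967011417 ≈ 0.34603 - 0.00011467*I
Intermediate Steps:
V = -¾ (V = (¼)*(-3) = -¾ ≈ -0.75000)
I(g) = 6 + g
a(z) = -10/3 (a(z) = -(6 + 4)/3 = -⅓*10 = -10/3)
y(H) = √(-75 + H)
(a(62) + 15350)/(y(-141) + 44351) = (-10/3 + 15350)/(√(-75 - 141) + 44351) = 46040/(3*(√(-216) + 44351)) = 46040/(3*(6*I*√6 + 44351)) = 46040/(3*(44351 + 6*I*√6))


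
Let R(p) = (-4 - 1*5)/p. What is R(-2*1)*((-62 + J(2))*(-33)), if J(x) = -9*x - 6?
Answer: 12771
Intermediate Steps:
J(x) = -6 - 9*x
R(p) = -9/p (R(p) = (-4 - 5)/p = -9/p)
R(-2*1)*((-62 + J(2))*(-33)) = (-9/((-2*1)))*((-62 + (-6 - 9*2))*(-33)) = (-9/(-2))*((-62 + (-6 - 18))*(-33)) = (-9*(-½))*((-62 - 24)*(-33)) = 9*(-86*(-33))/2 = (9/2)*2838 = 12771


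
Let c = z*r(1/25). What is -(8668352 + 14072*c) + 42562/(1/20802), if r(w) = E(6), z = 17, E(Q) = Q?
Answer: 875271028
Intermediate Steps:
r(w) = 6
c = 102 (c = 17*6 = 102)
-(8668352 + 14072*c) + 42562/(1/20802) = -14072/(1/(102 + 616)) + 42562/(1/20802) = -14072/(1/718) + 42562/(1/20802) = -14072/1/718 + 42562*20802 = -14072*718 + 885374724 = -10103696 + 885374724 = 875271028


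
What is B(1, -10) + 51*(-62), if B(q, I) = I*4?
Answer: -3202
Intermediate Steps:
B(q, I) = 4*I
B(1, -10) + 51*(-62) = 4*(-10) + 51*(-62) = -40 - 3162 = -3202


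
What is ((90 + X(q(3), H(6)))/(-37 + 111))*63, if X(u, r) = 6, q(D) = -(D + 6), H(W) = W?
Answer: 3024/37 ≈ 81.730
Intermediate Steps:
q(D) = -6 - D (q(D) = -(6 + D) = -6 - D)
((90 + X(q(3), H(6)))/(-37 + 111))*63 = ((90 + 6)/(-37 + 111))*63 = (96/74)*63 = (96*(1/74))*63 = (48/37)*63 = 3024/37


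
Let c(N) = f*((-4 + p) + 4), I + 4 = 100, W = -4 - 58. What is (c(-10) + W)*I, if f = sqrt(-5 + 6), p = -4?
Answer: -6336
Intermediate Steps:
W = -62
I = 96 (I = -4 + 100 = 96)
f = 1 (f = sqrt(1) = 1)
c(N) = -4 (c(N) = 1*((-4 - 4) + 4) = 1*(-8 + 4) = 1*(-4) = -4)
(c(-10) + W)*I = (-4 - 62)*96 = -66*96 = -6336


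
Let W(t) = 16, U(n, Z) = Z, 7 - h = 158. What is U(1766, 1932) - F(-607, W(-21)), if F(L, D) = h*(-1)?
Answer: 1781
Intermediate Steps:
h = -151 (h = 7 - 1*158 = 7 - 158 = -151)
F(L, D) = 151 (F(L, D) = -151*(-1) = 151)
U(1766, 1932) - F(-607, W(-21)) = 1932 - 1*151 = 1932 - 151 = 1781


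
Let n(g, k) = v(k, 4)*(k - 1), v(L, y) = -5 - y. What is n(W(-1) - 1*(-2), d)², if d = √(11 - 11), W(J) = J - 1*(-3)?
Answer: 81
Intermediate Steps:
W(J) = 3 + J (W(J) = J + 3 = 3 + J)
d = 0 (d = √0 = 0)
n(g, k) = 9 - 9*k (n(g, k) = (-5 - 1*4)*(k - 1) = (-5 - 4)*(-1 + k) = -9*(-1 + k) = 9 - 9*k)
n(W(-1) - 1*(-2), d)² = (9 - 9*0)² = (9 + 0)² = 9² = 81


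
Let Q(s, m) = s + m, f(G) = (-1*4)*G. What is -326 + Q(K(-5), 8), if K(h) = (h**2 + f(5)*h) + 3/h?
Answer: -968/5 ≈ -193.60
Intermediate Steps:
f(G) = -4*G
K(h) = h**2 - 20*h + 3/h (K(h) = (h**2 + (-4*5)*h) + 3/h = (h**2 - 20*h) + 3/h = h**2 - 20*h + 3/h)
Q(s, m) = m + s
-326 + Q(K(-5), 8) = -326 + (8 + (3 + (-5)**2*(-20 - 5))/(-5)) = -326 + (8 - (3 + 25*(-25))/5) = -326 + (8 - (3 - 625)/5) = -326 + (8 - 1/5*(-622)) = -326 + (8 + 622/5) = -326 + 662/5 = -968/5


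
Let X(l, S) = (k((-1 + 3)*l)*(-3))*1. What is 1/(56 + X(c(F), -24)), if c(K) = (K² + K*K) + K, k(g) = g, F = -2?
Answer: 1/20 ≈ 0.050000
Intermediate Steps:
c(K) = K + 2*K² (c(K) = (K² + K²) + K = 2*K² + K = K + 2*K²)
X(l, S) = -6*l (X(l, S) = (((-1 + 3)*l)*(-3))*1 = ((2*l)*(-3))*1 = -6*l*1 = -6*l)
1/(56 + X(c(F), -24)) = 1/(56 - (-12)*(1 + 2*(-2))) = 1/(56 - (-12)*(1 - 4)) = 1/(56 - (-12)*(-3)) = 1/(56 - 6*6) = 1/(56 - 36) = 1/20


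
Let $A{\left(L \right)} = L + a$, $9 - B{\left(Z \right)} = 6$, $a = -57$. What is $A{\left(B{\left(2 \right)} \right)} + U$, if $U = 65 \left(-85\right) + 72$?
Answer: $-5507$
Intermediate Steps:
$B{\left(Z \right)} = 3$ ($B{\left(Z \right)} = 9 - 6 = 3$)
$U = -5453$ ($U = -5525 + 72 = -5453$)
$A{\left(L \right)} = -57 + L$ ($A{\left(L \right)} = L - 57 = -57 + L$)
$A{\left(B{\left(2 \right)} \right)} + U = \left(-57 + 3\right) - 5453 = -54 - 5453 = -5507$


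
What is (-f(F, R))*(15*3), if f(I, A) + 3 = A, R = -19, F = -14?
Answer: 990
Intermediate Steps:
f(I, A) = -3 + A
(-f(F, R))*(15*3) = (-(-3 - 19))*(15*3) = -1*(-22)*45 = 22*45 = 990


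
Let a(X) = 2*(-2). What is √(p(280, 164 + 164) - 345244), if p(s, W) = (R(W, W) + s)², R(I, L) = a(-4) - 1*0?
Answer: 2*I*√67267 ≈ 518.72*I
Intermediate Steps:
a(X) = -4
R(I, L) = -4 (R(I, L) = -4 - 1*0 = -4 + 0 = -4)
p(s, W) = (-4 + s)²
√(p(280, 164 + 164) - 345244) = √((-4 + 280)² - 345244) = √(276² - 345244) = √(76176 - 345244) = √(-269068) = 2*I*√67267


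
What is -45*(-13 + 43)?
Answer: -1350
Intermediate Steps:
-45*(-13 + 43) = -45*30 = -1350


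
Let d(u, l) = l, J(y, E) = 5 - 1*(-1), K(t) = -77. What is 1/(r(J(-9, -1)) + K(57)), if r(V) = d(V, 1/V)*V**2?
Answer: -1/71 ≈ -0.014085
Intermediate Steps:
J(y, E) = 6 (J(y, E) = 5 + 1 = 6)
r(V) = V (r(V) = V**2/V = V)
1/(r(J(-9, -1)) + K(57)) = 1/(6 - 77) = 1/(-71) = -1/71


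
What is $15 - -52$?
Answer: $67$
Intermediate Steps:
$15 - -52 = 15 + 52 = 67$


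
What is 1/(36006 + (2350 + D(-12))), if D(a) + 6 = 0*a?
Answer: 1/38350 ≈ 2.6076e-5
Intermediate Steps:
D(a) = -6 (D(a) = -6 + 0*a = -6 + 0 = -6)
1/(36006 + (2350 + D(-12))) = 1/(36006 + (2350 - 6)) = 1/(36006 + 2344) = 1/38350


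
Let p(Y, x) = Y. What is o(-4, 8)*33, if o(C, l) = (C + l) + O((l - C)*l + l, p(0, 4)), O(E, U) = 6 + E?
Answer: 3762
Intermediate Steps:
o(C, l) = 6 + C + 2*l + l*(l - C) (o(C, l) = (C + l) + (6 + ((l - C)*l + l)) = (C + l) + (6 + (l*(l - C) + l)) = (C + l) + (6 + (l + l*(l - C))) = (C + l) + (6 + l + l*(l - C)) = 6 + C + 2*l + l*(l - C))
o(-4, 8)*33 = (6 - 4 + 8 + 8*(1 + 8 - 1*(-4)))*33 = (6 - 4 + 8 + 8*(1 + 8 + 4))*33 = (6 - 4 + 8 + 8*13)*33 = (6 - 4 + 8 + 104)*33 = 114*33 = 3762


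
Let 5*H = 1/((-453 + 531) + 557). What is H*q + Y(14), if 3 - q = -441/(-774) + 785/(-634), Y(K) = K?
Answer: 605947954/43278425 ≈ 14.001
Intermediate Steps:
H = 1/3175 (H = 1/(5*((-453 + 531) + 557)) = 1/(5*(78 + 557)) = (1/5)/635 = (1/5)*(1/635) = 1/3175 ≈ 0.00031496)
q = 50004/13631 (q = 3 - (-441/(-774) + 785/(-634)) = 3 - (-441*(-1/774) + 785*(-1/634)) = 3 - (49/86 - 785/634) = 3 - 1*(-9111/13631) = 3 + 9111/13631 = 50004/13631 ≈ 3.6684)
H*q + Y(14) = (1/3175)*(50004/13631) + 14 = 50004/43278425 + 14 = 605947954/43278425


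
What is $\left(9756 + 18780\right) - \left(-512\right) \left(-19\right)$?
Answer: $18808$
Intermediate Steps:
$\left(9756 + 18780\right) - \left(-512\right) \left(-19\right) = 28536 - 9728 = 18808$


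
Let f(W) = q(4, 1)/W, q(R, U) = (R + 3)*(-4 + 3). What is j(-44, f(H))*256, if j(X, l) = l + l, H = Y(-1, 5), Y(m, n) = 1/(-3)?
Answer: 10752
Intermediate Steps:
Y(m, n) = -⅓
H = -⅓ ≈ -0.33333
q(R, U) = -3 - R (q(R, U) = (3 + R)*(-1) = -3 - R)
f(W) = -7/W (f(W) = (-3 - 1*4)/W = (-3 - 4)/W = -7/W)
j(X, l) = 2*l
j(-44, f(H))*256 = (2*(-7/(-⅓)))*256 = (2*(-7*(-3)))*256 = (2*21)*256 = 42*256 = 10752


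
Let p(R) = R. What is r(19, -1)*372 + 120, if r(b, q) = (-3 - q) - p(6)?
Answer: -2856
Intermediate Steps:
r(b, q) = -9 - q (r(b, q) = (-3 - q) - 1*6 = (-3 - q) - 6 = -9 - q)
r(19, -1)*372 + 120 = (-9 - 1*(-1))*372 + 120 = (-9 + 1)*372 + 120 = -8*372 + 120 = -2976 + 120 = -2856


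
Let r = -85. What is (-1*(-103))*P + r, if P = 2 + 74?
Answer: 7743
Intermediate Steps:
P = 76
(-1*(-103))*P + r = -1*(-103)*76 - 85 = 103*76 - 85 = 7828 - 85 = 7743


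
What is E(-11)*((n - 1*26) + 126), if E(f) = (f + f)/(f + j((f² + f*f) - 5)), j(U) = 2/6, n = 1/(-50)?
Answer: 164967/800 ≈ 206.21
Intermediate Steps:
n = -1/50 ≈ -0.020000
j(U) = ⅓ (j(U) = 2*(⅙) = ⅓)
E(f) = 2*f/(⅓ + f) (E(f) = (f + f)/(f + ⅓) = (2*f)/(⅓ + f) = 2*f/(⅓ + f))
E(-11)*((n - 1*26) + 126) = (6*(-11)/(1 + 3*(-11)))*((-1/50 - 1*26) + 126) = (6*(-11)/(1 - 33))*((-1/50 - 26) + 126) = (6*(-11)/(-32))*(-1301/50 + 126) = (6*(-11)*(-1/32))*(4999/50) = (33/16)*(4999/50) = 164967/800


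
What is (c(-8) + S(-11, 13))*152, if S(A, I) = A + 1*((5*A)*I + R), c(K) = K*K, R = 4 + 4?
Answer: -99408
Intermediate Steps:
R = 8
c(K) = K²
S(A, I) = 8 + A + 5*A*I (S(A, I) = A + 1*((5*A)*I + 8) = A + 1*(5*A*I + 8) = A + 1*(8 + 5*A*I) = A + (8 + 5*A*I) = 8 + A + 5*A*I)
(c(-8) + S(-11, 13))*152 = ((-8)² + (8 - 11 + 5*(-11)*13))*152 = (64 + (8 - 11 - 715))*152 = (64 - 718)*152 = -654*152 = -99408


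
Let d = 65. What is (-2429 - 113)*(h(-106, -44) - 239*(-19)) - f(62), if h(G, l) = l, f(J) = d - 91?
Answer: -11431348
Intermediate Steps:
f(J) = -26 (f(J) = 65 - 91 = -26)
(-2429 - 113)*(h(-106, -44) - 239*(-19)) - f(62) = (-2429 - 113)*(-44 - 239*(-19)) - 1*(-26) = -2542*(-44 + 4541) + 26 = -2542*4497 + 26 = -11431374 + 26 = -11431348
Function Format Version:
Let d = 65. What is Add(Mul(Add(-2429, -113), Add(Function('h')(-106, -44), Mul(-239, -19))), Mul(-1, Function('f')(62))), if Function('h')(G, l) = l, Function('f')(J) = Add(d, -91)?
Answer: -11431348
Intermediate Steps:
Function('f')(J) = -26 (Function('f')(J) = Add(65, -91) = -26)
Add(Mul(Add(-2429, -113), Add(Function('h')(-106, -44), Mul(-239, -19))), Mul(-1, Function('f')(62))) = Add(Mul(Add(-2429, -113), Add(-44, Mul(-239, -19))), Mul(-1, -26)) = Add(Mul(-2542, Add(-44, 4541)), 26) = Add(Mul(-2542, 4497), 26) = Add(-11431374, 26) = -11431348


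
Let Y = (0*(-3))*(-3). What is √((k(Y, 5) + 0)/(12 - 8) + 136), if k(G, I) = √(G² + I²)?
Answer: 3*√61/2 ≈ 11.715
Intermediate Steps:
Y = 0 (Y = 0*(-3) = 0)
√((k(Y, 5) + 0)/(12 - 8) + 136) = √((√(0² + 5²) + 0)/(12 - 8) + 136) = √((√(0 + 25) + 0)/4 + 136) = √((√25 + 0)*(¼) + 136) = √((5 + 0)*(¼) + 136) = √(5*(¼) + 136) = √(5/4 + 136) = √(549/4) = 3*√61/2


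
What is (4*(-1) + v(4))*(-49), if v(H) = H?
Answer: 0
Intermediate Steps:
(4*(-1) + v(4))*(-49) = (4*(-1) + 4)*(-49) = (-4 + 4)*(-49) = 0*(-49) = 0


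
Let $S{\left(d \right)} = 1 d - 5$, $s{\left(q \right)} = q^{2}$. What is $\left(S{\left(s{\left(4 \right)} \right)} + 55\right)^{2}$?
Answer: $4356$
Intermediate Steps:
$S{\left(d \right)} = -5 + d$ ($S{\left(d \right)} = d - 5 = -5 + d$)
$\left(S{\left(s{\left(4 \right)} \right)} + 55\right)^{2} = \left(\left(-5 + 4^{2}\right) + 55\right)^{2} = \left(\left(-5 + 16\right) + 55\right)^{2} = \left(11 + 55\right)^{2} = 66^{2} = 4356$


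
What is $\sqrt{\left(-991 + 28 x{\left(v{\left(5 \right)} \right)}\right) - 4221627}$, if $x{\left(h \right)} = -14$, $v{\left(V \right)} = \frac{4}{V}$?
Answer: $i \sqrt{4223010} \approx 2055.0 i$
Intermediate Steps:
$\sqrt{\left(-991 + 28 x{\left(v{\left(5 \right)} \right)}\right) - 4221627} = \sqrt{\left(-991 + 28 \left(-14\right)\right) - 4221627} = \sqrt{\left(-991 - 392\right) - 4221627} = \sqrt{-1383 - 4221627} = \sqrt{-4223010} = i \sqrt{4223010}$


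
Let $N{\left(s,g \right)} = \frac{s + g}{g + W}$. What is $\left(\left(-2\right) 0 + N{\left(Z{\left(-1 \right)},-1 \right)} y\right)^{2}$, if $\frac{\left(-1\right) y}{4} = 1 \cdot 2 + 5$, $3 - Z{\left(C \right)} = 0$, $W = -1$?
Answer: $784$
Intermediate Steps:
$Z{\left(C \right)} = 3$ ($Z{\left(C \right)} = 3 - 0 = 3 + 0 = 3$)
$N{\left(s,g \right)} = \frac{g + s}{-1 + g}$ ($N{\left(s,g \right)} = \frac{s + g}{g - 1} = \frac{g + s}{-1 + g}$)
$y = -28$ ($y = - 4 \left(1 \cdot 2 + 5\right) = - 4 \left(2 + 5\right) = \left(-4\right) 7 = -28$)
$\left(\left(-2\right) 0 + N{\left(Z{\left(-1 \right)},-1 \right)} y\right)^{2} = \left(\left(-2\right) 0 + \frac{-1 + 3}{-1 - 1} \left(-28\right)\right)^{2} = \left(0 + \frac{1}{-2} \cdot 2 \left(-28\right)\right)^{2} = \left(0 + \left(- \frac{1}{2}\right) 2 \left(-28\right)\right)^{2} = \left(0 - -28\right)^{2} = \left(0 + 28\right)^{2} = 28^{2} = 784$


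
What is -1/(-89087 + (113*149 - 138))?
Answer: 1/72388 ≈ 1.3814e-5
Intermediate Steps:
-1/(-89087 + (113*149 - 138)) = -1/(-89087 + (16837 - 138)) = -1/(-89087 + 16699) = -1/(-72388) = -1*(-1/72388) = 1/72388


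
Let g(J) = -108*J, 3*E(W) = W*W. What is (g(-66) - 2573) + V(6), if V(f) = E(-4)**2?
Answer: 41251/9 ≈ 4583.4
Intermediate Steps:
E(W) = W**2/3 (E(W) = (W*W)/3 = W**2/3)
V(f) = 256/9 (V(f) = ((1/3)*(-4)**2)**2 = ((1/3)*16)**2 = (16/3)**2 = 256/9)
(g(-66) - 2573) + V(6) = (-108*(-66) - 2573) + 256/9 = (7128 - 2573) + 256/9 = 4555 + 256/9 = 41251/9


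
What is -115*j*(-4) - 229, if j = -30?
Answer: -14029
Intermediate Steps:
-115*j*(-4) - 229 = -(-3450)*(-4) - 229 = -115*120 - 229 = -13800 - 229 = -14029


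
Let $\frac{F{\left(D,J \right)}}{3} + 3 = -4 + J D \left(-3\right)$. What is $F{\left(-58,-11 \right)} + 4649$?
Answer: $-1114$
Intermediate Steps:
$F{\left(D,J \right)} = -21 - 9 D J$ ($F{\left(D,J \right)} = -9 + 3 \left(-4 + J D \left(-3\right)\right) = -9 + 3 \left(-4 + D J \left(-3\right)\right) = -9 + 3 \left(-4 - 3 D J\right) = -9 - \left(12 + 9 D J\right) = -21 - 9 D J$)
$F{\left(-58,-11 \right)} + 4649 = \left(-21 - \left(-522\right) \left(-11\right)\right) + 4649 = \left(-21 - 5742\right) + 4649 = -5763 + 4649 = -1114$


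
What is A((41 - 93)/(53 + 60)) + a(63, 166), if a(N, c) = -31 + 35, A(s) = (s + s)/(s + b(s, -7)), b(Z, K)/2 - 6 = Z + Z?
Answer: 535/137 ≈ 3.9051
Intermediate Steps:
b(Z, K) = 12 + 4*Z (b(Z, K) = 12 + 2*(Z + Z) = 12 + 2*(2*Z) = 12 + 4*Z)
A(s) = 2*s/(12 + 5*s) (A(s) = (s + s)/(s + (12 + 4*s)) = (2*s)/(12 + 5*s) = 2*s/(12 + 5*s))
a(N, c) = 4
A((41 - 93)/(53 + 60)) + a(63, 166) = 2*((41 - 93)/(53 + 60))/(12 + 5*((41 - 93)/(53 + 60))) + 4 = 2*(-52/113)/(12 + 5*(-52/113)) + 4 = 2*(-52/113)/(12 - 260/113) + 4 = 2*(-52/113)/(1096/113) + 4 = 2*(-52/113)*(113/1096) + 4 = -13/137 + 4 = 535/137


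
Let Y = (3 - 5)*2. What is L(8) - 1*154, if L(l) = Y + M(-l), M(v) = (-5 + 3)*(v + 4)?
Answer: -150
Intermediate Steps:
M(v) = -8 - 2*v (M(v) = -2*(4 + v) = -8 - 2*v)
Y = -4 (Y = -2*2 = -4)
L(l) = -12 + 2*l (L(l) = -4 + (-8 - (-2)*l) = -4 + (-8 + 2*l) = -12 + 2*l)
L(8) - 1*154 = (-12 + 2*8) - 1*154 = (-12 + 16) - 154 = 4 - 154 = -150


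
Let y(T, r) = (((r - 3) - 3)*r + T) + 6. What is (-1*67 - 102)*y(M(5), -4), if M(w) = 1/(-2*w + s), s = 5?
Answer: -38701/5 ≈ -7740.2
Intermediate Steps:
M(w) = 1/(5 - 2*w) (M(w) = 1/(-2*w + 5) = 1/(5 - 2*w))
y(T, r) = 6 + T + r*(-6 + r) (y(T, r) = (((-3 + r) - 3)*r + T) + 6 = ((-6 + r)*r + T) + 6 = (r*(-6 + r) + T) + 6 = (T + r*(-6 + r)) + 6 = 6 + T + r*(-6 + r))
(-1*67 - 102)*y(M(5), -4) = (-1*67 - 102)*(6 - 1/(-5 + 2*5) + (-4)² - 6*(-4)) = (-67 - 102)*(6 - 1/(-5 + 10) + 16 + 24) = -169*(6 - 1/5 + 16 + 24) = -169*(6 - 1*⅕ + 16 + 24) = -169*(6 - ⅕ + 16 + 24) = -169*229/5 = -38701/5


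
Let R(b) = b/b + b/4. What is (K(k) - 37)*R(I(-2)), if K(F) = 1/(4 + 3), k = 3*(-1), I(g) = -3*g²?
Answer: 516/7 ≈ 73.714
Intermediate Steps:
k = -3
K(F) = ⅐ (K(F) = 1/7 = ⅐)
R(b) = 1 + b/4 (R(b) = 1 + b*(¼) = 1 + b/4)
(K(k) - 37)*R(I(-2)) = (⅐ - 37)*(1 + (-3*(-2)²)/4) = -258*(1 + (-3*4)/4)/7 = -258*(1 + (¼)*(-12))/7 = -258*(1 - 3)/7 = -258/7*(-2) = 516/7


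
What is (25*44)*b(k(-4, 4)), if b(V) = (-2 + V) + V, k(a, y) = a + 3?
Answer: -4400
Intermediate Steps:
k(a, y) = 3 + a
b(V) = -2 + 2*V
(25*44)*b(k(-4, 4)) = (25*44)*(-2 + 2*(3 - 4)) = 1100*(-2 + 2*(-1)) = 1100*(-2 - 2) = 1100*(-4) = -4400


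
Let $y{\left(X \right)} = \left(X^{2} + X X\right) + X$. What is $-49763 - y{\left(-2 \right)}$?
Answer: $-49769$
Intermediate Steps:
$y{\left(X \right)} = X + 2 X^{2}$ ($y{\left(X \right)} = \left(X^{2} + X^{2}\right) + X = 2 X^{2} + X = X + 2 X^{2}$)
$-49763 - y{\left(-2 \right)} = -49763 - - 2 \left(1 + 2 \left(-2\right)\right) = -49763 - - 2 \left(1 - 4\right) = -49763 - \left(-2\right) \left(-3\right) = -49763 - 6 = -49769$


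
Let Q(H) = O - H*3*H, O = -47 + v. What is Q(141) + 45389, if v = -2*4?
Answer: -14309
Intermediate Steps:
v = -8
O = -55 (O = -47 - 8 = -55)
Q(H) = -55 - 3*H² (Q(H) = -55 - H*3*H = -55 - 3*H*H = -55 - 3*H²)
Q(141) + 45389 = (-55 - 3*141²) + 45389 = (-55 - 3*19881) + 45389 = (-55 - 59643) + 45389 = -59698 + 45389 = -14309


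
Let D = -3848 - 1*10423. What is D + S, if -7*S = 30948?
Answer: -130845/7 ≈ -18692.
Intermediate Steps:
S = -30948/7 (S = -⅐*30948 = -30948/7 ≈ -4421.1)
D = -14271 (D = -3848 - 10423 = -14271)
D + S = -14271 - 30948/7 = -130845/7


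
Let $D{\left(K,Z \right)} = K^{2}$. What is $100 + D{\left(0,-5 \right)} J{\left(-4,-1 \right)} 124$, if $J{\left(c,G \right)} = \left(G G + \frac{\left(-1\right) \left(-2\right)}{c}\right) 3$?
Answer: $100$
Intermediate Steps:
$J{\left(c,G \right)} = 3 G^{2} + \frac{6}{c}$ ($J{\left(c,G \right)} = \left(G^{2} + \frac{2}{c}\right) 3 = 3 G^{2} + \frac{6}{c}$)
$100 + D{\left(0,-5 \right)} J{\left(-4,-1 \right)} 124 = 100 + 0^{2} \left(3 \left(-1\right)^{2} + \frac{6}{-4}\right) 124 = 100 + 0 \left(3 \cdot 1 + 6 \left(- \frac{1}{4}\right)\right) 124 = 100 + 0 \left(3 - \frac{3}{2}\right) 124 = 100 + 0 \cdot \frac{3}{2} \cdot 124 = 100 + 0 \cdot 124 = 100 + 0 = 100$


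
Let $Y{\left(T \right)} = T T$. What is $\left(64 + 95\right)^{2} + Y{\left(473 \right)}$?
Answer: $249010$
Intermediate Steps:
$Y{\left(T \right)} = T^{2}$
$\left(64 + 95\right)^{2} + Y{\left(473 \right)} = \left(64 + 95\right)^{2} + 473^{2} = 159^{2} + 223729 = 25281 + 223729 = 249010$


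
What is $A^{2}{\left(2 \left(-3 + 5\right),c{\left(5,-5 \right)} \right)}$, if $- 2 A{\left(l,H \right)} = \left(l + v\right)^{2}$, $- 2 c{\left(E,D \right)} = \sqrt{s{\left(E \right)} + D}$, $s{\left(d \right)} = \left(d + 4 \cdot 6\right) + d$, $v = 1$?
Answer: $\frac{625}{4} \approx 156.25$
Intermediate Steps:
$s{\left(d \right)} = 24 + 2 d$ ($s{\left(d \right)} = \left(d + 24\right) + d = \left(24 + d\right) + d = 24 + 2 d$)
$c{\left(E,D \right)} = - \frac{\sqrt{24 + D + 2 E}}{2}$ ($c{\left(E,D \right)} = - \frac{\sqrt{\left(24 + 2 E\right) + D}}{2} = - \frac{\sqrt{24 + D + 2 E}}{2}$)
$A{\left(l,H \right)} = - \frac{\left(1 + l\right)^{2}}{2}$ ($A{\left(l,H \right)} = - \frac{\left(l + 1\right)^{2}}{2} = - \frac{\left(1 + l\right)^{2}}{2}$)
$A^{2}{\left(2 \left(-3 + 5\right),c{\left(5,-5 \right)} \right)} = \left(- \frac{\left(1 + 2 \left(-3 + 5\right)\right)^{2}}{2}\right)^{2} = \left(- \frac{\left(1 + 2 \cdot 2\right)^{2}}{2}\right)^{2} = \left(- \frac{\left(1 + 4\right)^{2}}{2}\right)^{2} = \left(- \frac{5^{2}}{2}\right)^{2} = \left(\left(- \frac{1}{2}\right) 25\right)^{2} = \left(- \frac{25}{2}\right)^{2} = \frac{625}{4}$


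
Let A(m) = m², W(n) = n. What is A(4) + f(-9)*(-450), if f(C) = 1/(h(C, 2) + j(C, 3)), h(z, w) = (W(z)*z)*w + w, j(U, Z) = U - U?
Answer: 1087/82 ≈ 13.256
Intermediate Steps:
j(U, Z) = 0
h(z, w) = w + w*z² (h(z, w) = (z*z)*w + w = z²*w + w = w*z² + w = w + w*z²)
f(C) = 1/(2 + 2*C²) (f(C) = 1/(2*(1 + C²) + 0) = 1/((2 + 2*C²) + 0) = 1/(2 + 2*C²))
A(4) + f(-9)*(-450) = 4² + (1/(2*(1 + (-9)²)))*(-450) = 16 + (1/(2*(1 + 81)))*(-450) = 16 + ((½)/82)*(-450) = 16 + ((½)*(1/82))*(-450) = 16 + (1/164)*(-450) = 16 - 225/82 = 1087/82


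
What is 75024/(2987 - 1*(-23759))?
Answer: 37512/13373 ≈ 2.8051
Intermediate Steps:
75024/(2987 - 1*(-23759)) = 75024/(2987 + 23759) = 75024/26746 = 75024*(1/26746) = 37512/13373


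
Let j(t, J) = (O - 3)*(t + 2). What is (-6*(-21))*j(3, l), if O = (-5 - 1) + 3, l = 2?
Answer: -3780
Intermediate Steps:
O = -3 (O = -6 + 3 = -3)
j(t, J) = -12 - 6*t (j(t, J) = (-3 - 3)*(t + 2) = -6*(2 + t) = -12 - 6*t)
(-6*(-21))*j(3, l) = (-6*(-21))*(-12 - 6*3) = 126*(-12 - 18) = 126*(-30) = -3780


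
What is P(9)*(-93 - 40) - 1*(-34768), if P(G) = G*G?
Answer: 23995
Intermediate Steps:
P(G) = G²
P(9)*(-93 - 40) - 1*(-34768) = 9²*(-93 - 40) - 1*(-34768) = 81*(-133) + 34768 = -10773 + 34768 = 23995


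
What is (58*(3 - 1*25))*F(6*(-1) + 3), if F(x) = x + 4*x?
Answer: 19140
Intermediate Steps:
F(x) = 5*x
(58*(3 - 1*25))*F(6*(-1) + 3) = (58*(3 - 1*25))*(5*(6*(-1) + 3)) = (58*(3 - 25))*(5*(-6 + 3)) = (58*(-22))*(5*(-3)) = -1276*(-15) = 19140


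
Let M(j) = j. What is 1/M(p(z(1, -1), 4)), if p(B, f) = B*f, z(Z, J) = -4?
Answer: -1/16 ≈ -0.062500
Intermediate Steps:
1/M(p(z(1, -1), 4)) = 1/(-4*4) = 1/(-16) = -1/16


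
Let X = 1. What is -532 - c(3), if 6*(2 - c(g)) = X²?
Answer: -3203/6 ≈ -533.83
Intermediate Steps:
c(g) = 11/6 (c(g) = 2 - ⅙*1² = 2 - ⅙*1 = 2 - ⅙ = 11/6)
-532 - c(3) = -532 - 1*11/6 = -532 - 11/6 = -3203/6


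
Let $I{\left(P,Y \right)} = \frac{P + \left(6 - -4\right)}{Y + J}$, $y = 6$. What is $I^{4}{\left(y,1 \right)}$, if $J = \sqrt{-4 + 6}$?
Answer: $\frac{65536}{\left(1 + \sqrt{2}\right)^{4}} \approx 1929.2$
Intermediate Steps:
$J = \sqrt{2} \approx 1.4142$
$I{\left(P,Y \right)} = \frac{10 + P}{Y + \sqrt{2}}$ ($I{\left(P,Y \right)} = \frac{P + \left(6 - -4\right)}{Y + \sqrt{2}} = \frac{P + \left(6 + 4\right)}{Y + \sqrt{2}} = \frac{P + 10}{Y + \sqrt{2}} = \frac{10 + P}{Y + \sqrt{2}}$)
$I^{4}{\left(y,1 \right)} = \left(\frac{10 + 6}{1 + \sqrt{2}}\right)^{4} = \left(\frac{1}{1 + \sqrt{2}} \cdot 16\right)^{4} = \left(\frac{16}{1 + \sqrt{2}}\right)^{4} = \frac{65536}{\left(1 + \sqrt{2}\right)^{4}}$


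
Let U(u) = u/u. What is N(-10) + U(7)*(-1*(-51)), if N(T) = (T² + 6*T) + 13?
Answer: 104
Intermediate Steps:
U(u) = 1
N(T) = 13 + T² + 6*T
N(-10) + U(7)*(-1*(-51)) = (13 + (-10)² + 6*(-10)) + 1*(-1*(-51)) = (13 + 100 - 60) + 1*51 = 53 + 51 = 104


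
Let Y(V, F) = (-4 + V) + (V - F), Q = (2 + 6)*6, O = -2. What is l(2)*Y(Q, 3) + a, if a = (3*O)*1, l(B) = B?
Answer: 172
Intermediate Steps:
a = -6 (a = (3*(-2))*1 = -6*1 = -6)
Q = 48 (Q = 8*6 = 48)
Y(V, F) = -4 - F + 2*V
l(2)*Y(Q, 3) + a = 2*(-4 - 1*3 + 2*48) - 6 = 2*(-4 - 3 + 96) - 6 = 2*89 - 6 = 178 - 6 = 172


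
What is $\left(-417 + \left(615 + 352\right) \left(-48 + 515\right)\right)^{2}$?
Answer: $203556173584$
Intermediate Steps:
$\left(-417 + \left(615 + 352\right) \left(-48 + 515\right)\right)^{2} = \left(-417 + 967 \cdot 467\right)^{2} = \left(-417 + 451589\right)^{2} = 451172^{2} = 203556173584$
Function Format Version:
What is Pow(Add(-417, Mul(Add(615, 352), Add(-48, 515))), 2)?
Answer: 203556173584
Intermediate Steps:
Pow(Add(-417, Mul(Add(615, 352), Add(-48, 515))), 2) = Pow(Add(-417, Mul(967, 467)), 2) = Pow(Add(-417, 451589), 2) = Pow(451172, 2) = 203556173584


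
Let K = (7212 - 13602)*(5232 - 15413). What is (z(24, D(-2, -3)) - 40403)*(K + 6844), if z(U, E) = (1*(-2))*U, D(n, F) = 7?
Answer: -2631880968734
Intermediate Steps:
K = 65056590 (K = -6390*(-10181) = 65056590)
z(U, E) = -2*U
(z(24, D(-2, -3)) - 40403)*(K + 6844) = (-2*24 - 40403)*(65056590 + 6844) = (-48 - 40403)*65063434 = -40451*65063434 = -2631880968734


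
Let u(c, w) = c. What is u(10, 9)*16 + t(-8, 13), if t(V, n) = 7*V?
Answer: 104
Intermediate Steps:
u(10, 9)*16 + t(-8, 13) = 10*16 + 7*(-8) = 160 - 56 = 104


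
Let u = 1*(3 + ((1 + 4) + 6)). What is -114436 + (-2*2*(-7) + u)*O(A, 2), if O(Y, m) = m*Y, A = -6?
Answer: -114940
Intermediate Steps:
O(Y, m) = Y*m
u = 14 (u = 1*(3 + (5 + 6)) = 1*(3 + 11) = 1*14 = 14)
-114436 + (-2*2*(-7) + u)*O(A, 2) = -114436 + (-2*2*(-7) + 14)*(-6*2) = -114436 + (-4*(-7) + 14)*(-12) = -114436 + (28 + 14)*(-12) = -114436 + 42*(-12) = -114436 - 504 = -114940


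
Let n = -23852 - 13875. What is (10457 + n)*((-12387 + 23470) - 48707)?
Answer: 1026006480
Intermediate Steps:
n = -37727
(10457 + n)*((-12387 + 23470) - 48707) = (10457 - 37727)*((-12387 + 23470) - 48707) = -27270*(11083 - 48707) = -27270*(-37624) = 1026006480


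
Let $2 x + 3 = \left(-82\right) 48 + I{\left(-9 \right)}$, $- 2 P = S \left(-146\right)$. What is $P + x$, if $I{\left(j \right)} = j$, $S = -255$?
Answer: $-20589$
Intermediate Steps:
$P = -18615$ ($P = - \frac{\left(-255\right) \left(-146\right)}{2} = \left(- \frac{1}{2}\right) 37230 = -18615$)
$x = -1974$ ($x = - \frac{3}{2} + \frac{\left(-82\right) 48 - 9}{2} = - \frac{3}{2} + \frac{-3936 - 9}{2} = - \frac{3}{2} + \frac{1}{2} \left(-3945\right) = - \frac{3}{2} - \frac{3945}{2} = -1974$)
$P + x = -18615 - 1974 = -20589$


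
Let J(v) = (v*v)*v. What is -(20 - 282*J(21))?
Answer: 2611582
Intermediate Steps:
J(v) = v³ (J(v) = v²*v = v³)
-(20 - 282*J(21)) = -(20 - 282*21³) = -(20 - 282*9261) = -(20 - 2611602) = -1*(-2611582) = 2611582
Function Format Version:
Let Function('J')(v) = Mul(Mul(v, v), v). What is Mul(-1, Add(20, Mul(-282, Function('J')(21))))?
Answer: 2611582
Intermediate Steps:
Function('J')(v) = Pow(v, 3) (Function('J')(v) = Mul(Pow(v, 2), v) = Pow(v, 3))
Mul(-1, Add(20, Mul(-282, Function('J')(21)))) = Mul(-1, Add(20, Mul(-282, Pow(21, 3)))) = Mul(-1, Add(20, Mul(-282, 9261))) = Mul(-1, Add(20, -2611602)) = Mul(-1, -2611582) = 2611582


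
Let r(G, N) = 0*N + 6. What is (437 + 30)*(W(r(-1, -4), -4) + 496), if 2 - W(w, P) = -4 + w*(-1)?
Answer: 237236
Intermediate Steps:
r(G, N) = 6 (r(G, N) = 0 + 6 = 6)
W(w, P) = 6 + w (W(w, P) = 2 - (-4 + w*(-1)) = 2 - (-4 - w) = 2 + (4 + w) = 6 + w)
(437 + 30)*(W(r(-1, -4), -4) + 496) = (437 + 30)*((6 + 6) + 496) = 467*(12 + 496) = 467*508 = 237236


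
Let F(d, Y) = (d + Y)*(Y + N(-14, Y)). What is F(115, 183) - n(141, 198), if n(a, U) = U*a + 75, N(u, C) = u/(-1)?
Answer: 30713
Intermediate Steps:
N(u, C) = -u (N(u, C) = u*(-1) = -u)
F(d, Y) = (14 + Y)*(Y + d) (F(d, Y) = (d + Y)*(Y - 1*(-14)) = (Y + d)*(Y + 14) = (Y + d)*(14 + Y) = (14 + Y)*(Y + d))
n(a, U) = 75 + U*a
F(115, 183) - n(141, 198) = (183² + 14*183 + 14*115 + 183*115) - (75 + 198*141) = (33489 + 2562 + 1610 + 21045) - (75 + 27918) = 58706 - 1*27993 = 58706 - 27993 = 30713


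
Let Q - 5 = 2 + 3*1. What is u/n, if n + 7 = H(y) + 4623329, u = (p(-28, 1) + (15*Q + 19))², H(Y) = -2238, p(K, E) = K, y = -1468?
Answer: 19881/4621084 ≈ 0.0043022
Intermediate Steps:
Q = 10 (Q = 5 + (2 + 3*1) = 5 + (2 + 3) = 5 + 5 = 10)
u = 19881 (u = (-28 + (15*10 + 19))² = (-28 + (150 + 19))² = (-28 + 169)² = 141² = 19881)
n = 4621084 (n = -7 + (-2238 + 4623329) = -7 + 4621091 = 4621084)
u/n = 19881/4621084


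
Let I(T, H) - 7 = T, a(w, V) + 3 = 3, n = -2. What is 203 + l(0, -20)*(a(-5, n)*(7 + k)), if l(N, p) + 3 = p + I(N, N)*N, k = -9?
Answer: 203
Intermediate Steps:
a(w, V) = 0 (a(w, V) = -3 + 3 = 0)
I(T, H) = 7 + T
l(N, p) = -3 + p + N*(7 + N) (l(N, p) = -3 + (p + (7 + N)*N) = -3 + (p + N*(7 + N)) = -3 + p + N*(7 + N))
203 + l(0, -20)*(a(-5, n)*(7 + k)) = 203 + (-3 - 20 + 0*(7 + 0))*(0*(7 - 9)) = 203 + (-3 - 20 + 0*7)*(0*(-2)) = 203 + (-3 - 20 + 0)*0 = 203 - 23*0 = 203 + 0 = 203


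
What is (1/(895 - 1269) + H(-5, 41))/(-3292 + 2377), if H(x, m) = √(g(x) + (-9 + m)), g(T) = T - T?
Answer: 1/342210 - 4*√2/915 ≈ -0.0061794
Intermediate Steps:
g(T) = 0
H(x, m) = √(-9 + m) (H(x, m) = √(0 + (-9 + m)) = √(-9 + m))
(1/(895 - 1269) + H(-5, 41))/(-3292 + 2377) = (1/(895 - 1269) + √(-9 + 41))/(-3292 + 2377) = (1/(-374) + √32)/(-915) = (-1/374 + 4*√2)*(-1/915) = 1/342210 - 4*√2/915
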